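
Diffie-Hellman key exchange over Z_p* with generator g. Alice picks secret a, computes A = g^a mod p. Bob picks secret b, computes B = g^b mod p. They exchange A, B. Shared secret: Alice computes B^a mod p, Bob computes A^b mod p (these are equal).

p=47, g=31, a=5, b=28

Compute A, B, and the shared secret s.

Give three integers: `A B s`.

A = 31^5 mod 47  (bits of 5 = 101)
  bit 0 = 1: r = r^2 * 31 mod 47 = 1^2 * 31 = 1*31 = 31
  bit 1 = 0: r = r^2 mod 47 = 31^2 = 21
  bit 2 = 1: r = r^2 * 31 mod 47 = 21^2 * 31 = 18*31 = 41
  -> A = 41
B = 31^28 mod 47  (bits of 28 = 11100)
  bit 0 = 1: r = r^2 * 31 mod 47 = 1^2 * 31 = 1*31 = 31
  bit 1 = 1: r = r^2 * 31 mod 47 = 31^2 * 31 = 21*31 = 40
  bit 2 = 1: r = r^2 * 31 mod 47 = 40^2 * 31 = 2*31 = 15
  bit 3 = 0: r = r^2 mod 47 = 15^2 = 37
  bit 4 = 0: r = r^2 mod 47 = 37^2 = 6
  -> B = 6
s = B^a = 6^5 mod 47  (bits of 5 = 101)
  bit 0 = 1: r = r^2 * 6 mod 47 = 1^2 * 6 = 1*6 = 6
  bit 1 = 0: r = r^2 mod 47 = 6^2 = 36
  bit 2 = 1: r = r^2 * 6 mod 47 = 36^2 * 6 = 27*6 = 21
  -> s = B^a = 21

Answer: 41 6 21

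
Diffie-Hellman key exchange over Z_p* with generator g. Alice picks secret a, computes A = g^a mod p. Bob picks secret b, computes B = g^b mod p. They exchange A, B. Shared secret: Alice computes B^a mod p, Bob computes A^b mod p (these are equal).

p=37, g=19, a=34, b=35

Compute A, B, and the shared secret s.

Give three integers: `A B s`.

A = 19^34 mod 37  (bits of 34 = 100010)
  bit 0 = 1: r = r^2 * 19 mod 37 = 1^2 * 19 = 1*19 = 19
  bit 1 = 0: r = r^2 mod 37 = 19^2 = 28
  bit 2 = 0: r = r^2 mod 37 = 28^2 = 7
  bit 3 = 0: r = r^2 mod 37 = 7^2 = 12
  bit 4 = 1: r = r^2 * 19 mod 37 = 12^2 * 19 = 33*19 = 35
  bit 5 = 0: r = r^2 mod 37 = 35^2 = 4
  -> A = 4
B = 19^35 mod 37  (bits of 35 = 100011)
  bit 0 = 1: r = r^2 * 19 mod 37 = 1^2 * 19 = 1*19 = 19
  bit 1 = 0: r = r^2 mod 37 = 19^2 = 28
  bit 2 = 0: r = r^2 mod 37 = 28^2 = 7
  bit 3 = 0: r = r^2 mod 37 = 7^2 = 12
  bit 4 = 1: r = r^2 * 19 mod 37 = 12^2 * 19 = 33*19 = 35
  bit 5 = 1: r = r^2 * 19 mod 37 = 35^2 * 19 = 4*19 = 2
  -> B = 2
s = B^a = 2^34 mod 37  (bits of 34 = 100010)
  bit 0 = 1: r = r^2 * 2 mod 37 = 1^2 * 2 = 1*2 = 2
  bit 1 = 0: r = r^2 mod 37 = 2^2 = 4
  bit 2 = 0: r = r^2 mod 37 = 4^2 = 16
  bit 3 = 0: r = r^2 mod 37 = 16^2 = 34
  bit 4 = 1: r = r^2 * 2 mod 37 = 34^2 * 2 = 9*2 = 18
  bit 5 = 0: r = r^2 mod 37 = 18^2 = 28
  -> s = B^a = 28

Answer: 4 2 28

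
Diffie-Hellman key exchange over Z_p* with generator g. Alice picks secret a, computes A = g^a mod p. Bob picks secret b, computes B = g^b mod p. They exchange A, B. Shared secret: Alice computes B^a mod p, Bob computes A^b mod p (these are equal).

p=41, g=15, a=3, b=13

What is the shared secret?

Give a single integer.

A = 15^3 mod 41  (bits of 3 = 11)
  bit 0 = 1: r = r^2 * 15 mod 41 = 1^2 * 15 = 1*15 = 15
  bit 1 = 1: r = r^2 * 15 mod 41 = 15^2 * 15 = 20*15 = 13
  -> A = 13
B = 15^13 mod 41  (bits of 13 = 1101)
  bit 0 = 1: r = r^2 * 15 mod 41 = 1^2 * 15 = 1*15 = 15
  bit 1 = 1: r = r^2 * 15 mod 41 = 15^2 * 15 = 20*15 = 13
  bit 2 = 0: r = r^2 mod 41 = 13^2 = 5
  bit 3 = 1: r = r^2 * 15 mod 41 = 5^2 * 15 = 25*15 = 6
  -> B = 6
s = B^a = 6^3 mod 41  (bits of 3 = 11)
  bit 0 = 1: r = r^2 * 6 mod 41 = 1^2 * 6 = 1*6 = 6
  bit 1 = 1: r = r^2 * 6 mod 41 = 6^2 * 6 = 36*6 = 11
  -> s = B^a = 11

Answer: 11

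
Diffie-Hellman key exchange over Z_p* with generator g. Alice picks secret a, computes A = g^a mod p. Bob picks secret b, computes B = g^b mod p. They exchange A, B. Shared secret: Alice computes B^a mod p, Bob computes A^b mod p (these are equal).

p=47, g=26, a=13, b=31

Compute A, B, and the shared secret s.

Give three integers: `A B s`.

A = 26^13 mod 47  (bits of 13 = 1101)
  bit 0 = 1: r = r^2 * 26 mod 47 = 1^2 * 26 = 1*26 = 26
  bit 1 = 1: r = r^2 * 26 mod 47 = 26^2 * 26 = 18*26 = 45
  bit 2 = 0: r = r^2 mod 47 = 45^2 = 4
  bit 3 = 1: r = r^2 * 26 mod 47 = 4^2 * 26 = 16*26 = 40
  -> A = 40
B = 26^31 mod 47  (bits of 31 = 11111)
  bit 0 = 1: r = r^2 * 26 mod 47 = 1^2 * 26 = 1*26 = 26
  bit 1 = 1: r = r^2 * 26 mod 47 = 26^2 * 26 = 18*26 = 45
  bit 2 = 1: r = r^2 * 26 mod 47 = 45^2 * 26 = 4*26 = 10
  bit 3 = 1: r = r^2 * 26 mod 47 = 10^2 * 26 = 6*26 = 15
  bit 4 = 1: r = r^2 * 26 mod 47 = 15^2 * 26 = 37*26 = 22
  -> B = 22
s = B^a = 22^13 mod 47  (bits of 13 = 1101)
  bit 0 = 1: r = r^2 * 22 mod 47 = 1^2 * 22 = 1*22 = 22
  bit 1 = 1: r = r^2 * 22 mod 47 = 22^2 * 22 = 14*22 = 26
  bit 2 = 0: r = r^2 mod 47 = 26^2 = 18
  bit 3 = 1: r = r^2 * 22 mod 47 = 18^2 * 22 = 42*22 = 31
  -> s = B^a = 31

Answer: 40 22 31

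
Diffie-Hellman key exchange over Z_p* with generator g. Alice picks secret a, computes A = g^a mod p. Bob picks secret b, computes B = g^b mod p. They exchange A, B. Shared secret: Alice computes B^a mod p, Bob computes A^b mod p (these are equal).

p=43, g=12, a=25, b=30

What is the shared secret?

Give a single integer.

Answer: 41

Derivation:
A = 12^25 mod 43  (bits of 25 = 11001)
  bit 0 = 1: r = r^2 * 12 mod 43 = 1^2 * 12 = 1*12 = 12
  bit 1 = 1: r = r^2 * 12 mod 43 = 12^2 * 12 = 15*12 = 8
  bit 2 = 0: r = r^2 mod 43 = 8^2 = 21
  bit 3 = 0: r = r^2 mod 43 = 21^2 = 11
  bit 4 = 1: r = r^2 * 12 mod 43 = 11^2 * 12 = 35*12 = 33
  -> A = 33
B = 12^30 mod 43  (bits of 30 = 11110)
  bit 0 = 1: r = r^2 * 12 mod 43 = 1^2 * 12 = 1*12 = 12
  bit 1 = 1: r = r^2 * 12 mod 43 = 12^2 * 12 = 15*12 = 8
  bit 2 = 1: r = r^2 * 12 mod 43 = 8^2 * 12 = 21*12 = 37
  bit 3 = 1: r = r^2 * 12 mod 43 = 37^2 * 12 = 36*12 = 2
  bit 4 = 0: r = r^2 mod 43 = 2^2 = 4
  -> B = 4
s = B^a = 4^25 mod 43  (bits of 25 = 11001)
  bit 0 = 1: r = r^2 * 4 mod 43 = 1^2 * 4 = 1*4 = 4
  bit 1 = 1: r = r^2 * 4 mod 43 = 4^2 * 4 = 16*4 = 21
  bit 2 = 0: r = r^2 mod 43 = 21^2 = 11
  bit 3 = 0: r = r^2 mod 43 = 11^2 = 35
  bit 4 = 1: r = r^2 * 4 mod 43 = 35^2 * 4 = 21*4 = 41
  -> s = B^a = 41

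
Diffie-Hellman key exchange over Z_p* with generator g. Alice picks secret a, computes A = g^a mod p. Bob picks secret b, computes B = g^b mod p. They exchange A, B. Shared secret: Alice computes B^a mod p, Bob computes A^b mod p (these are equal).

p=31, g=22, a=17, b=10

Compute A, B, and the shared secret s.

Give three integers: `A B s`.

A = 22^17 mod 31  (bits of 17 = 10001)
  bit 0 = 1: r = r^2 * 22 mod 31 = 1^2 * 22 = 1*22 = 22
  bit 1 = 0: r = r^2 mod 31 = 22^2 = 19
  bit 2 = 0: r = r^2 mod 31 = 19^2 = 20
  bit 3 = 0: r = r^2 mod 31 = 20^2 = 28
  bit 4 = 1: r = r^2 * 22 mod 31 = 28^2 * 22 = 9*22 = 12
  -> A = 12
B = 22^10 mod 31  (bits of 10 = 1010)
  bit 0 = 1: r = r^2 * 22 mod 31 = 1^2 * 22 = 1*22 = 22
  bit 1 = 0: r = r^2 mod 31 = 22^2 = 19
  bit 2 = 1: r = r^2 * 22 mod 31 = 19^2 * 22 = 20*22 = 6
  bit 3 = 0: r = r^2 mod 31 = 6^2 = 5
  -> B = 5
s = B^a = 5^17 mod 31  (bits of 17 = 10001)
  bit 0 = 1: r = r^2 * 5 mod 31 = 1^2 * 5 = 1*5 = 5
  bit 1 = 0: r = r^2 mod 31 = 5^2 = 25
  bit 2 = 0: r = r^2 mod 31 = 25^2 = 5
  bit 3 = 0: r = r^2 mod 31 = 5^2 = 25
  bit 4 = 1: r = r^2 * 5 mod 31 = 25^2 * 5 = 5*5 = 25
  -> s = B^a = 25

Answer: 12 5 25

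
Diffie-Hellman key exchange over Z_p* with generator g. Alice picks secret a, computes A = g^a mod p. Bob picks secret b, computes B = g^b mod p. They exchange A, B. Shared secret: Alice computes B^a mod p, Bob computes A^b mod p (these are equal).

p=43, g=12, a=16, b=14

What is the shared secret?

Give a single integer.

A = 12^16 mod 43  (bits of 16 = 10000)
  bit 0 = 1: r = r^2 * 12 mod 43 = 1^2 * 12 = 1*12 = 12
  bit 1 = 0: r = r^2 mod 43 = 12^2 = 15
  bit 2 = 0: r = r^2 mod 43 = 15^2 = 10
  bit 3 = 0: r = r^2 mod 43 = 10^2 = 14
  bit 4 = 0: r = r^2 mod 43 = 14^2 = 24
  -> A = 24
B = 12^14 mod 43  (bits of 14 = 1110)
  bit 0 = 1: r = r^2 * 12 mod 43 = 1^2 * 12 = 1*12 = 12
  bit 1 = 1: r = r^2 * 12 mod 43 = 12^2 * 12 = 15*12 = 8
  bit 2 = 1: r = r^2 * 12 mod 43 = 8^2 * 12 = 21*12 = 37
  bit 3 = 0: r = r^2 mod 43 = 37^2 = 36
  -> B = 36
s = B^a = 36^16 mod 43  (bits of 16 = 10000)
  bit 0 = 1: r = r^2 * 36 mod 43 = 1^2 * 36 = 1*36 = 36
  bit 1 = 0: r = r^2 mod 43 = 36^2 = 6
  bit 2 = 0: r = r^2 mod 43 = 6^2 = 36
  bit 3 = 0: r = r^2 mod 43 = 36^2 = 6
  bit 4 = 0: r = r^2 mod 43 = 6^2 = 36
  -> s = B^a = 36

Answer: 36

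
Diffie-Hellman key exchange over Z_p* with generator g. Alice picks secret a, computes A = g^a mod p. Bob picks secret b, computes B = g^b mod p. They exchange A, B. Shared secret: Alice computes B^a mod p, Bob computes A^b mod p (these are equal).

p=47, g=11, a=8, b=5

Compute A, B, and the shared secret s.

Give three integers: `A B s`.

A = 11^8 mod 47  (bits of 8 = 1000)
  bit 0 = 1: r = r^2 * 11 mod 47 = 1^2 * 11 = 1*11 = 11
  bit 1 = 0: r = r^2 mod 47 = 11^2 = 27
  bit 2 = 0: r = r^2 mod 47 = 27^2 = 24
  bit 3 = 0: r = r^2 mod 47 = 24^2 = 12
  -> A = 12
B = 11^5 mod 47  (bits of 5 = 101)
  bit 0 = 1: r = r^2 * 11 mod 47 = 1^2 * 11 = 1*11 = 11
  bit 1 = 0: r = r^2 mod 47 = 11^2 = 27
  bit 2 = 1: r = r^2 * 11 mod 47 = 27^2 * 11 = 24*11 = 29
  -> B = 29
s = B^a = 29^8 mod 47  (bits of 8 = 1000)
  bit 0 = 1: r = r^2 * 29 mod 47 = 1^2 * 29 = 1*29 = 29
  bit 1 = 0: r = r^2 mod 47 = 29^2 = 42
  bit 2 = 0: r = r^2 mod 47 = 42^2 = 25
  bit 3 = 0: r = r^2 mod 47 = 25^2 = 14
  -> s = B^a = 14

Answer: 12 29 14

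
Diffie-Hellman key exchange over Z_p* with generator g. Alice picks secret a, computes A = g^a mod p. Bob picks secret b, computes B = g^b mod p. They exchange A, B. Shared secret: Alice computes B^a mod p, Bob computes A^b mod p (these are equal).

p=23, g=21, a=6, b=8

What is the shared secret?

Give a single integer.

A = 21^6 mod 23  (bits of 6 = 110)
  bit 0 = 1: r = r^2 * 21 mod 23 = 1^2 * 21 = 1*21 = 21
  bit 1 = 1: r = r^2 * 21 mod 23 = 21^2 * 21 = 4*21 = 15
  bit 2 = 0: r = r^2 mod 23 = 15^2 = 18
  -> A = 18
B = 21^8 mod 23  (bits of 8 = 1000)
  bit 0 = 1: r = r^2 * 21 mod 23 = 1^2 * 21 = 1*21 = 21
  bit 1 = 0: r = r^2 mod 23 = 21^2 = 4
  bit 2 = 0: r = r^2 mod 23 = 4^2 = 16
  bit 3 = 0: r = r^2 mod 23 = 16^2 = 3
  -> B = 3
s = B^a = 3^6 mod 23  (bits of 6 = 110)
  bit 0 = 1: r = r^2 * 3 mod 23 = 1^2 * 3 = 1*3 = 3
  bit 1 = 1: r = r^2 * 3 mod 23 = 3^2 * 3 = 9*3 = 4
  bit 2 = 0: r = r^2 mod 23 = 4^2 = 16
  -> s = B^a = 16

Answer: 16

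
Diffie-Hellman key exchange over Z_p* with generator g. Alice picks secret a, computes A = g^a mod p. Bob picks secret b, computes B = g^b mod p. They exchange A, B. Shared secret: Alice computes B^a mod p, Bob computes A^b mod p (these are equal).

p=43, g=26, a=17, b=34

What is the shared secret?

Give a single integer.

Answer: 24

Derivation:
A = 26^17 mod 43  (bits of 17 = 10001)
  bit 0 = 1: r = r^2 * 26 mod 43 = 1^2 * 26 = 1*26 = 26
  bit 1 = 0: r = r^2 mod 43 = 26^2 = 31
  bit 2 = 0: r = r^2 mod 43 = 31^2 = 15
  bit 3 = 0: r = r^2 mod 43 = 15^2 = 10
  bit 4 = 1: r = r^2 * 26 mod 43 = 10^2 * 26 = 14*26 = 20
  -> A = 20
B = 26^34 mod 43  (bits of 34 = 100010)
  bit 0 = 1: r = r^2 * 26 mod 43 = 1^2 * 26 = 1*26 = 26
  bit 1 = 0: r = r^2 mod 43 = 26^2 = 31
  bit 2 = 0: r = r^2 mod 43 = 31^2 = 15
  bit 3 = 0: r = r^2 mod 43 = 15^2 = 10
  bit 4 = 1: r = r^2 * 26 mod 43 = 10^2 * 26 = 14*26 = 20
  bit 5 = 0: r = r^2 mod 43 = 20^2 = 13
  -> B = 13
s = B^a = 13^17 mod 43  (bits of 17 = 10001)
  bit 0 = 1: r = r^2 * 13 mod 43 = 1^2 * 13 = 1*13 = 13
  bit 1 = 0: r = r^2 mod 43 = 13^2 = 40
  bit 2 = 0: r = r^2 mod 43 = 40^2 = 9
  bit 3 = 0: r = r^2 mod 43 = 9^2 = 38
  bit 4 = 1: r = r^2 * 13 mod 43 = 38^2 * 13 = 25*13 = 24
  -> s = B^a = 24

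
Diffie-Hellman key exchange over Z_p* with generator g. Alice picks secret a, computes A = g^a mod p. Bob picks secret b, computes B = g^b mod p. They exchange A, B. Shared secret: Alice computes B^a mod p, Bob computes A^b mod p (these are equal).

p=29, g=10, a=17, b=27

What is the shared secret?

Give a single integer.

A = 10^17 mod 29  (bits of 17 = 10001)
  bit 0 = 1: r = r^2 * 10 mod 29 = 1^2 * 10 = 1*10 = 10
  bit 1 = 0: r = r^2 mod 29 = 10^2 = 13
  bit 2 = 0: r = r^2 mod 29 = 13^2 = 24
  bit 3 = 0: r = r^2 mod 29 = 24^2 = 25
  bit 4 = 1: r = r^2 * 10 mod 29 = 25^2 * 10 = 16*10 = 15
  -> A = 15
B = 10^27 mod 29  (bits of 27 = 11011)
  bit 0 = 1: r = r^2 * 10 mod 29 = 1^2 * 10 = 1*10 = 10
  bit 1 = 1: r = r^2 * 10 mod 29 = 10^2 * 10 = 13*10 = 14
  bit 2 = 0: r = r^2 mod 29 = 14^2 = 22
  bit 3 = 1: r = r^2 * 10 mod 29 = 22^2 * 10 = 20*10 = 26
  bit 4 = 1: r = r^2 * 10 mod 29 = 26^2 * 10 = 9*10 = 3
  -> B = 3
s = B^a = 3^17 mod 29  (bits of 17 = 10001)
  bit 0 = 1: r = r^2 * 3 mod 29 = 1^2 * 3 = 1*3 = 3
  bit 1 = 0: r = r^2 mod 29 = 3^2 = 9
  bit 2 = 0: r = r^2 mod 29 = 9^2 = 23
  bit 3 = 0: r = r^2 mod 29 = 23^2 = 7
  bit 4 = 1: r = r^2 * 3 mod 29 = 7^2 * 3 = 20*3 = 2
  -> s = B^a = 2

Answer: 2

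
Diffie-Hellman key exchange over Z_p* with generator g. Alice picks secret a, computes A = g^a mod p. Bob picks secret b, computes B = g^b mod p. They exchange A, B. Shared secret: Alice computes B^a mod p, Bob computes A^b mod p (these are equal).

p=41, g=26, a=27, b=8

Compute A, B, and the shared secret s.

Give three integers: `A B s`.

Answer: 34 18 37

Derivation:
A = 26^27 mod 41  (bits of 27 = 11011)
  bit 0 = 1: r = r^2 * 26 mod 41 = 1^2 * 26 = 1*26 = 26
  bit 1 = 1: r = r^2 * 26 mod 41 = 26^2 * 26 = 20*26 = 28
  bit 2 = 0: r = r^2 mod 41 = 28^2 = 5
  bit 3 = 1: r = r^2 * 26 mod 41 = 5^2 * 26 = 25*26 = 35
  bit 4 = 1: r = r^2 * 26 mod 41 = 35^2 * 26 = 36*26 = 34
  -> A = 34
B = 26^8 mod 41  (bits of 8 = 1000)
  bit 0 = 1: r = r^2 * 26 mod 41 = 1^2 * 26 = 1*26 = 26
  bit 1 = 0: r = r^2 mod 41 = 26^2 = 20
  bit 2 = 0: r = r^2 mod 41 = 20^2 = 31
  bit 3 = 0: r = r^2 mod 41 = 31^2 = 18
  -> B = 18
s = B^a = 18^27 mod 41  (bits of 27 = 11011)
  bit 0 = 1: r = r^2 * 18 mod 41 = 1^2 * 18 = 1*18 = 18
  bit 1 = 1: r = r^2 * 18 mod 41 = 18^2 * 18 = 37*18 = 10
  bit 2 = 0: r = r^2 mod 41 = 10^2 = 18
  bit 3 = 1: r = r^2 * 18 mod 41 = 18^2 * 18 = 37*18 = 10
  bit 4 = 1: r = r^2 * 18 mod 41 = 10^2 * 18 = 18*18 = 37
  -> s = B^a = 37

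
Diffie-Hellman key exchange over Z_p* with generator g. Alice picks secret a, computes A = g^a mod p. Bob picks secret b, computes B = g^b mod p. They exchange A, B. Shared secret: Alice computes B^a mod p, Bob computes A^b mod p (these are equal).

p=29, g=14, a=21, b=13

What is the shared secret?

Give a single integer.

A = 14^21 mod 29  (bits of 21 = 10101)
  bit 0 = 1: r = r^2 * 14 mod 29 = 1^2 * 14 = 1*14 = 14
  bit 1 = 0: r = r^2 mod 29 = 14^2 = 22
  bit 2 = 1: r = r^2 * 14 mod 29 = 22^2 * 14 = 20*14 = 19
  bit 3 = 0: r = r^2 mod 29 = 19^2 = 13
  bit 4 = 1: r = r^2 * 14 mod 29 = 13^2 * 14 = 24*14 = 17
  -> A = 17
B = 14^13 mod 29  (bits of 13 = 1101)
  bit 0 = 1: r = r^2 * 14 mod 29 = 1^2 * 14 = 1*14 = 14
  bit 1 = 1: r = r^2 * 14 mod 29 = 14^2 * 14 = 22*14 = 18
  bit 2 = 0: r = r^2 mod 29 = 18^2 = 5
  bit 3 = 1: r = r^2 * 14 mod 29 = 5^2 * 14 = 25*14 = 2
  -> B = 2
s = B^a = 2^21 mod 29  (bits of 21 = 10101)
  bit 0 = 1: r = r^2 * 2 mod 29 = 1^2 * 2 = 1*2 = 2
  bit 1 = 0: r = r^2 mod 29 = 2^2 = 4
  bit 2 = 1: r = r^2 * 2 mod 29 = 4^2 * 2 = 16*2 = 3
  bit 3 = 0: r = r^2 mod 29 = 3^2 = 9
  bit 4 = 1: r = r^2 * 2 mod 29 = 9^2 * 2 = 23*2 = 17
  -> s = B^a = 17

Answer: 17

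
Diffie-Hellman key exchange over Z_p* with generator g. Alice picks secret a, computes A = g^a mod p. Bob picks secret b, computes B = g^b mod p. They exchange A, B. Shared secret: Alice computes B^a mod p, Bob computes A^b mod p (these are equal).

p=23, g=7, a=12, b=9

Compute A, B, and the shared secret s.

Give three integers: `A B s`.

Answer: 16 15 8

Derivation:
A = 7^12 mod 23  (bits of 12 = 1100)
  bit 0 = 1: r = r^2 * 7 mod 23 = 1^2 * 7 = 1*7 = 7
  bit 1 = 1: r = r^2 * 7 mod 23 = 7^2 * 7 = 3*7 = 21
  bit 2 = 0: r = r^2 mod 23 = 21^2 = 4
  bit 3 = 0: r = r^2 mod 23 = 4^2 = 16
  -> A = 16
B = 7^9 mod 23  (bits of 9 = 1001)
  bit 0 = 1: r = r^2 * 7 mod 23 = 1^2 * 7 = 1*7 = 7
  bit 1 = 0: r = r^2 mod 23 = 7^2 = 3
  bit 2 = 0: r = r^2 mod 23 = 3^2 = 9
  bit 3 = 1: r = r^2 * 7 mod 23 = 9^2 * 7 = 12*7 = 15
  -> B = 15
s = B^a = 15^12 mod 23  (bits of 12 = 1100)
  bit 0 = 1: r = r^2 * 15 mod 23 = 1^2 * 15 = 1*15 = 15
  bit 1 = 1: r = r^2 * 15 mod 23 = 15^2 * 15 = 18*15 = 17
  bit 2 = 0: r = r^2 mod 23 = 17^2 = 13
  bit 3 = 0: r = r^2 mod 23 = 13^2 = 8
  -> s = B^a = 8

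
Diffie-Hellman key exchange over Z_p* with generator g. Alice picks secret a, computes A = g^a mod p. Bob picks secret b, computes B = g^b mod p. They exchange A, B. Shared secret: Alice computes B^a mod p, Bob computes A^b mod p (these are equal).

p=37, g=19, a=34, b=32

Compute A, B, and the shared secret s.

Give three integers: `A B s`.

Answer: 4 16 12

Derivation:
A = 19^34 mod 37  (bits of 34 = 100010)
  bit 0 = 1: r = r^2 * 19 mod 37 = 1^2 * 19 = 1*19 = 19
  bit 1 = 0: r = r^2 mod 37 = 19^2 = 28
  bit 2 = 0: r = r^2 mod 37 = 28^2 = 7
  bit 3 = 0: r = r^2 mod 37 = 7^2 = 12
  bit 4 = 1: r = r^2 * 19 mod 37 = 12^2 * 19 = 33*19 = 35
  bit 5 = 0: r = r^2 mod 37 = 35^2 = 4
  -> A = 4
B = 19^32 mod 37  (bits of 32 = 100000)
  bit 0 = 1: r = r^2 * 19 mod 37 = 1^2 * 19 = 1*19 = 19
  bit 1 = 0: r = r^2 mod 37 = 19^2 = 28
  bit 2 = 0: r = r^2 mod 37 = 28^2 = 7
  bit 3 = 0: r = r^2 mod 37 = 7^2 = 12
  bit 4 = 0: r = r^2 mod 37 = 12^2 = 33
  bit 5 = 0: r = r^2 mod 37 = 33^2 = 16
  -> B = 16
s = B^a = 16^34 mod 37  (bits of 34 = 100010)
  bit 0 = 1: r = r^2 * 16 mod 37 = 1^2 * 16 = 1*16 = 16
  bit 1 = 0: r = r^2 mod 37 = 16^2 = 34
  bit 2 = 0: r = r^2 mod 37 = 34^2 = 9
  bit 3 = 0: r = r^2 mod 37 = 9^2 = 7
  bit 4 = 1: r = r^2 * 16 mod 37 = 7^2 * 16 = 12*16 = 7
  bit 5 = 0: r = r^2 mod 37 = 7^2 = 12
  -> s = B^a = 12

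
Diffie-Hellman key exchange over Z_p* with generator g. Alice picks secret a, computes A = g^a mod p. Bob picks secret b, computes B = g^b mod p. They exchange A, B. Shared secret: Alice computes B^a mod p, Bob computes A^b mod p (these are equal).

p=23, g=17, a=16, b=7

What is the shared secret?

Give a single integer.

A = 17^16 mod 23  (bits of 16 = 10000)
  bit 0 = 1: r = r^2 * 17 mod 23 = 1^2 * 17 = 1*17 = 17
  bit 1 = 0: r = r^2 mod 23 = 17^2 = 13
  bit 2 = 0: r = r^2 mod 23 = 13^2 = 8
  bit 3 = 0: r = r^2 mod 23 = 8^2 = 18
  bit 4 = 0: r = r^2 mod 23 = 18^2 = 2
  -> A = 2
B = 17^7 mod 23  (bits of 7 = 111)
  bit 0 = 1: r = r^2 * 17 mod 23 = 1^2 * 17 = 1*17 = 17
  bit 1 = 1: r = r^2 * 17 mod 23 = 17^2 * 17 = 13*17 = 14
  bit 2 = 1: r = r^2 * 17 mod 23 = 14^2 * 17 = 12*17 = 20
  -> B = 20
s = B^a = 20^16 mod 23  (bits of 16 = 10000)
  bit 0 = 1: r = r^2 * 20 mod 23 = 1^2 * 20 = 1*20 = 20
  bit 1 = 0: r = r^2 mod 23 = 20^2 = 9
  bit 2 = 0: r = r^2 mod 23 = 9^2 = 12
  bit 3 = 0: r = r^2 mod 23 = 12^2 = 6
  bit 4 = 0: r = r^2 mod 23 = 6^2 = 13
  -> s = B^a = 13

Answer: 13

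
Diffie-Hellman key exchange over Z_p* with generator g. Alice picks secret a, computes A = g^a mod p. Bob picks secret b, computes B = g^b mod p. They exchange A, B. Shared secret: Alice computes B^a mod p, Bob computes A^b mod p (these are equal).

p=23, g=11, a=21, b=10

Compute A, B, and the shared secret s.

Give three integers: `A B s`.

Answer: 21 2 12

Derivation:
A = 11^21 mod 23  (bits of 21 = 10101)
  bit 0 = 1: r = r^2 * 11 mod 23 = 1^2 * 11 = 1*11 = 11
  bit 1 = 0: r = r^2 mod 23 = 11^2 = 6
  bit 2 = 1: r = r^2 * 11 mod 23 = 6^2 * 11 = 13*11 = 5
  bit 3 = 0: r = r^2 mod 23 = 5^2 = 2
  bit 4 = 1: r = r^2 * 11 mod 23 = 2^2 * 11 = 4*11 = 21
  -> A = 21
B = 11^10 mod 23  (bits of 10 = 1010)
  bit 0 = 1: r = r^2 * 11 mod 23 = 1^2 * 11 = 1*11 = 11
  bit 1 = 0: r = r^2 mod 23 = 11^2 = 6
  bit 2 = 1: r = r^2 * 11 mod 23 = 6^2 * 11 = 13*11 = 5
  bit 3 = 0: r = r^2 mod 23 = 5^2 = 2
  -> B = 2
s = B^a = 2^21 mod 23  (bits of 21 = 10101)
  bit 0 = 1: r = r^2 * 2 mod 23 = 1^2 * 2 = 1*2 = 2
  bit 1 = 0: r = r^2 mod 23 = 2^2 = 4
  bit 2 = 1: r = r^2 * 2 mod 23 = 4^2 * 2 = 16*2 = 9
  bit 3 = 0: r = r^2 mod 23 = 9^2 = 12
  bit 4 = 1: r = r^2 * 2 mod 23 = 12^2 * 2 = 6*2 = 12
  -> s = B^a = 12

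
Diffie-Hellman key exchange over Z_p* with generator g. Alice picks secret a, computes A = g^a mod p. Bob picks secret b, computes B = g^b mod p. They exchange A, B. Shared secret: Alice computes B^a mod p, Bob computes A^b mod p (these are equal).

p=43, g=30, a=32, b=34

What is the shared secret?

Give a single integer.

Answer: 24

Derivation:
A = 30^32 mod 43  (bits of 32 = 100000)
  bit 0 = 1: r = r^2 * 30 mod 43 = 1^2 * 30 = 1*30 = 30
  bit 1 = 0: r = r^2 mod 43 = 30^2 = 40
  bit 2 = 0: r = r^2 mod 43 = 40^2 = 9
  bit 3 = 0: r = r^2 mod 43 = 9^2 = 38
  bit 4 = 0: r = r^2 mod 43 = 38^2 = 25
  bit 5 = 0: r = r^2 mod 43 = 25^2 = 23
  -> A = 23
B = 30^34 mod 43  (bits of 34 = 100010)
  bit 0 = 1: r = r^2 * 30 mod 43 = 1^2 * 30 = 1*30 = 30
  bit 1 = 0: r = r^2 mod 43 = 30^2 = 40
  bit 2 = 0: r = r^2 mod 43 = 40^2 = 9
  bit 3 = 0: r = r^2 mod 43 = 9^2 = 38
  bit 4 = 1: r = r^2 * 30 mod 43 = 38^2 * 30 = 25*30 = 19
  bit 5 = 0: r = r^2 mod 43 = 19^2 = 17
  -> B = 17
s = B^a = 17^32 mod 43  (bits of 32 = 100000)
  bit 0 = 1: r = r^2 * 17 mod 43 = 1^2 * 17 = 1*17 = 17
  bit 1 = 0: r = r^2 mod 43 = 17^2 = 31
  bit 2 = 0: r = r^2 mod 43 = 31^2 = 15
  bit 3 = 0: r = r^2 mod 43 = 15^2 = 10
  bit 4 = 0: r = r^2 mod 43 = 10^2 = 14
  bit 5 = 0: r = r^2 mod 43 = 14^2 = 24
  -> s = B^a = 24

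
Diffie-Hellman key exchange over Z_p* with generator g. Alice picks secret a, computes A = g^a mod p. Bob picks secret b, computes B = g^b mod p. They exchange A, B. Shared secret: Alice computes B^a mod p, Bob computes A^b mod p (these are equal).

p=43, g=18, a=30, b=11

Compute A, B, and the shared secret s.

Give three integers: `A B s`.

A = 18^30 mod 43  (bits of 30 = 11110)
  bit 0 = 1: r = r^2 * 18 mod 43 = 1^2 * 18 = 1*18 = 18
  bit 1 = 1: r = r^2 * 18 mod 43 = 18^2 * 18 = 23*18 = 27
  bit 2 = 1: r = r^2 * 18 mod 43 = 27^2 * 18 = 41*18 = 7
  bit 3 = 1: r = r^2 * 18 mod 43 = 7^2 * 18 = 6*18 = 22
  bit 4 = 0: r = r^2 mod 43 = 22^2 = 11
  -> A = 11
B = 18^11 mod 43  (bits of 11 = 1011)
  bit 0 = 1: r = r^2 * 18 mod 43 = 1^2 * 18 = 1*18 = 18
  bit 1 = 0: r = r^2 mod 43 = 18^2 = 23
  bit 2 = 1: r = r^2 * 18 mod 43 = 23^2 * 18 = 13*18 = 19
  bit 3 = 1: r = r^2 * 18 mod 43 = 19^2 * 18 = 17*18 = 5
  -> B = 5
s = B^a = 5^30 mod 43  (bits of 30 = 11110)
  bit 0 = 1: r = r^2 * 5 mod 43 = 1^2 * 5 = 1*5 = 5
  bit 1 = 1: r = r^2 * 5 mod 43 = 5^2 * 5 = 25*5 = 39
  bit 2 = 1: r = r^2 * 5 mod 43 = 39^2 * 5 = 16*5 = 37
  bit 3 = 1: r = r^2 * 5 mod 43 = 37^2 * 5 = 36*5 = 8
  bit 4 = 0: r = r^2 mod 43 = 8^2 = 21
  -> s = B^a = 21

Answer: 11 5 21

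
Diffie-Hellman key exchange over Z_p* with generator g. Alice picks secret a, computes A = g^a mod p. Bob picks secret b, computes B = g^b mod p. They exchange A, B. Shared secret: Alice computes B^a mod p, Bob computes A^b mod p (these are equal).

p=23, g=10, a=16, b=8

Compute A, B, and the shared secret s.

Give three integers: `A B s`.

Answer: 4 2 9

Derivation:
A = 10^16 mod 23  (bits of 16 = 10000)
  bit 0 = 1: r = r^2 * 10 mod 23 = 1^2 * 10 = 1*10 = 10
  bit 1 = 0: r = r^2 mod 23 = 10^2 = 8
  bit 2 = 0: r = r^2 mod 23 = 8^2 = 18
  bit 3 = 0: r = r^2 mod 23 = 18^2 = 2
  bit 4 = 0: r = r^2 mod 23 = 2^2 = 4
  -> A = 4
B = 10^8 mod 23  (bits of 8 = 1000)
  bit 0 = 1: r = r^2 * 10 mod 23 = 1^2 * 10 = 1*10 = 10
  bit 1 = 0: r = r^2 mod 23 = 10^2 = 8
  bit 2 = 0: r = r^2 mod 23 = 8^2 = 18
  bit 3 = 0: r = r^2 mod 23 = 18^2 = 2
  -> B = 2
s = B^a = 2^16 mod 23  (bits of 16 = 10000)
  bit 0 = 1: r = r^2 * 2 mod 23 = 1^2 * 2 = 1*2 = 2
  bit 1 = 0: r = r^2 mod 23 = 2^2 = 4
  bit 2 = 0: r = r^2 mod 23 = 4^2 = 16
  bit 3 = 0: r = r^2 mod 23 = 16^2 = 3
  bit 4 = 0: r = r^2 mod 23 = 3^2 = 9
  -> s = B^a = 9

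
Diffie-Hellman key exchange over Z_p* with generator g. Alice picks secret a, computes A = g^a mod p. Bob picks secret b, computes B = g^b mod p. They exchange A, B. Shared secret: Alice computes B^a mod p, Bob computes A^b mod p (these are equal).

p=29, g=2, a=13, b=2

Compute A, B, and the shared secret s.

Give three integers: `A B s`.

Answer: 14 4 22

Derivation:
A = 2^13 mod 29  (bits of 13 = 1101)
  bit 0 = 1: r = r^2 * 2 mod 29 = 1^2 * 2 = 1*2 = 2
  bit 1 = 1: r = r^2 * 2 mod 29 = 2^2 * 2 = 4*2 = 8
  bit 2 = 0: r = r^2 mod 29 = 8^2 = 6
  bit 3 = 1: r = r^2 * 2 mod 29 = 6^2 * 2 = 7*2 = 14
  -> A = 14
B = 2^2 mod 29  (bits of 2 = 10)
  bit 0 = 1: r = r^2 * 2 mod 29 = 1^2 * 2 = 1*2 = 2
  bit 1 = 0: r = r^2 mod 29 = 2^2 = 4
  -> B = 4
s = B^a = 4^13 mod 29  (bits of 13 = 1101)
  bit 0 = 1: r = r^2 * 4 mod 29 = 1^2 * 4 = 1*4 = 4
  bit 1 = 1: r = r^2 * 4 mod 29 = 4^2 * 4 = 16*4 = 6
  bit 2 = 0: r = r^2 mod 29 = 6^2 = 7
  bit 3 = 1: r = r^2 * 4 mod 29 = 7^2 * 4 = 20*4 = 22
  -> s = B^a = 22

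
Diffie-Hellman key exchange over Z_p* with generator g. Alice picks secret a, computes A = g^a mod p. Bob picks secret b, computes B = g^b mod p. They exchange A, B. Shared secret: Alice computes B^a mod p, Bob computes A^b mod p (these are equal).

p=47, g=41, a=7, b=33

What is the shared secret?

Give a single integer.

Answer: 41

Derivation:
A = 41^7 mod 47  (bits of 7 = 111)
  bit 0 = 1: r = r^2 * 41 mod 47 = 1^2 * 41 = 1*41 = 41
  bit 1 = 1: r = r^2 * 41 mod 47 = 41^2 * 41 = 36*41 = 19
  bit 2 = 1: r = r^2 * 41 mod 47 = 19^2 * 41 = 32*41 = 43
  -> A = 43
B = 41^33 mod 47  (bits of 33 = 100001)
  bit 0 = 1: r = r^2 * 41 mod 47 = 1^2 * 41 = 1*41 = 41
  bit 1 = 0: r = r^2 mod 47 = 41^2 = 36
  bit 2 = 0: r = r^2 mod 47 = 36^2 = 27
  bit 3 = 0: r = r^2 mod 47 = 27^2 = 24
  bit 4 = 0: r = r^2 mod 47 = 24^2 = 12
  bit 5 = 1: r = r^2 * 41 mod 47 = 12^2 * 41 = 3*41 = 29
  -> B = 29
s = B^a = 29^7 mod 47  (bits of 7 = 111)
  bit 0 = 1: r = r^2 * 29 mod 47 = 1^2 * 29 = 1*29 = 29
  bit 1 = 1: r = r^2 * 29 mod 47 = 29^2 * 29 = 42*29 = 43
  bit 2 = 1: r = r^2 * 29 mod 47 = 43^2 * 29 = 16*29 = 41
  -> s = B^a = 41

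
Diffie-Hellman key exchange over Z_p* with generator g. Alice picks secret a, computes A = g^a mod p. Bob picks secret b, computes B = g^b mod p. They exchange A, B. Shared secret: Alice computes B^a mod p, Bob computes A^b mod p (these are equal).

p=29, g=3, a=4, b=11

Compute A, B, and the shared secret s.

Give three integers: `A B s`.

A = 3^4 mod 29  (bits of 4 = 100)
  bit 0 = 1: r = r^2 * 3 mod 29 = 1^2 * 3 = 1*3 = 3
  bit 1 = 0: r = r^2 mod 29 = 3^2 = 9
  bit 2 = 0: r = r^2 mod 29 = 9^2 = 23
  -> A = 23
B = 3^11 mod 29  (bits of 11 = 1011)
  bit 0 = 1: r = r^2 * 3 mod 29 = 1^2 * 3 = 1*3 = 3
  bit 1 = 0: r = r^2 mod 29 = 3^2 = 9
  bit 2 = 1: r = r^2 * 3 mod 29 = 9^2 * 3 = 23*3 = 11
  bit 3 = 1: r = r^2 * 3 mod 29 = 11^2 * 3 = 5*3 = 15
  -> B = 15
s = B^a = 15^4 mod 29  (bits of 4 = 100)
  bit 0 = 1: r = r^2 * 15 mod 29 = 1^2 * 15 = 1*15 = 15
  bit 1 = 0: r = r^2 mod 29 = 15^2 = 22
  bit 2 = 0: r = r^2 mod 29 = 22^2 = 20
  -> s = B^a = 20

Answer: 23 15 20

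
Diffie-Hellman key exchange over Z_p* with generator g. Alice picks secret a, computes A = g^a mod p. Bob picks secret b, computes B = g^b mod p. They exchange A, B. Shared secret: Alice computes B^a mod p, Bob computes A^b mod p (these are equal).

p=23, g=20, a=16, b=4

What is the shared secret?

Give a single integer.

A = 20^16 mod 23  (bits of 16 = 10000)
  bit 0 = 1: r = r^2 * 20 mod 23 = 1^2 * 20 = 1*20 = 20
  bit 1 = 0: r = r^2 mod 23 = 20^2 = 9
  bit 2 = 0: r = r^2 mod 23 = 9^2 = 12
  bit 3 = 0: r = r^2 mod 23 = 12^2 = 6
  bit 4 = 0: r = r^2 mod 23 = 6^2 = 13
  -> A = 13
B = 20^4 mod 23  (bits of 4 = 100)
  bit 0 = 1: r = r^2 * 20 mod 23 = 1^2 * 20 = 1*20 = 20
  bit 1 = 0: r = r^2 mod 23 = 20^2 = 9
  bit 2 = 0: r = r^2 mod 23 = 9^2 = 12
  -> B = 12
s = B^a = 12^16 mod 23  (bits of 16 = 10000)
  bit 0 = 1: r = r^2 * 12 mod 23 = 1^2 * 12 = 1*12 = 12
  bit 1 = 0: r = r^2 mod 23 = 12^2 = 6
  bit 2 = 0: r = r^2 mod 23 = 6^2 = 13
  bit 3 = 0: r = r^2 mod 23 = 13^2 = 8
  bit 4 = 0: r = r^2 mod 23 = 8^2 = 18
  -> s = B^a = 18

Answer: 18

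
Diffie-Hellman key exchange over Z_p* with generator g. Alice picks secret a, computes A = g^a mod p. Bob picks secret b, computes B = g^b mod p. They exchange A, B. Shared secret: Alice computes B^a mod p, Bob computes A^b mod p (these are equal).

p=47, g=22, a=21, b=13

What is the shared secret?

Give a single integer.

A = 22^21 mod 47  (bits of 21 = 10101)
  bit 0 = 1: r = r^2 * 22 mod 47 = 1^2 * 22 = 1*22 = 22
  bit 1 = 0: r = r^2 mod 47 = 22^2 = 14
  bit 2 = 1: r = r^2 * 22 mod 47 = 14^2 * 22 = 8*22 = 35
  bit 3 = 0: r = r^2 mod 47 = 35^2 = 3
  bit 4 = 1: r = r^2 * 22 mod 47 = 3^2 * 22 = 9*22 = 10
  -> A = 10
B = 22^13 mod 47  (bits of 13 = 1101)
  bit 0 = 1: r = r^2 * 22 mod 47 = 1^2 * 22 = 1*22 = 22
  bit 1 = 1: r = r^2 * 22 mod 47 = 22^2 * 22 = 14*22 = 26
  bit 2 = 0: r = r^2 mod 47 = 26^2 = 18
  bit 3 = 1: r = r^2 * 22 mod 47 = 18^2 * 22 = 42*22 = 31
  -> B = 31
s = B^a = 31^21 mod 47  (bits of 21 = 10101)
  bit 0 = 1: r = r^2 * 31 mod 47 = 1^2 * 31 = 1*31 = 31
  bit 1 = 0: r = r^2 mod 47 = 31^2 = 21
  bit 2 = 1: r = r^2 * 31 mod 47 = 21^2 * 31 = 18*31 = 41
  bit 3 = 0: r = r^2 mod 47 = 41^2 = 36
  bit 4 = 1: r = r^2 * 31 mod 47 = 36^2 * 31 = 27*31 = 38
  -> s = B^a = 38

Answer: 38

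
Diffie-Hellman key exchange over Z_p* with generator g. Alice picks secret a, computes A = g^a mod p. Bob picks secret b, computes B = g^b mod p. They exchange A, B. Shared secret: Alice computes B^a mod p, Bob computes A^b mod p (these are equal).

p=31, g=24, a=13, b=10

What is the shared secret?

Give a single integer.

Answer: 25

Derivation:
A = 24^13 mod 31  (bits of 13 = 1101)
  bit 0 = 1: r = r^2 * 24 mod 31 = 1^2 * 24 = 1*24 = 24
  bit 1 = 1: r = r^2 * 24 mod 31 = 24^2 * 24 = 18*24 = 29
  bit 2 = 0: r = r^2 mod 31 = 29^2 = 4
  bit 3 = 1: r = r^2 * 24 mod 31 = 4^2 * 24 = 16*24 = 12
  -> A = 12
B = 24^10 mod 31  (bits of 10 = 1010)
  bit 0 = 1: r = r^2 * 24 mod 31 = 1^2 * 24 = 1*24 = 24
  bit 1 = 0: r = r^2 mod 31 = 24^2 = 18
  bit 2 = 1: r = r^2 * 24 mod 31 = 18^2 * 24 = 14*24 = 26
  bit 3 = 0: r = r^2 mod 31 = 26^2 = 25
  -> B = 25
s = B^a = 25^13 mod 31  (bits of 13 = 1101)
  bit 0 = 1: r = r^2 * 25 mod 31 = 1^2 * 25 = 1*25 = 25
  bit 1 = 1: r = r^2 * 25 mod 31 = 25^2 * 25 = 5*25 = 1
  bit 2 = 0: r = r^2 mod 31 = 1^2 = 1
  bit 3 = 1: r = r^2 * 25 mod 31 = 1^2 * 25 = 1*25 = 25
  -> s = B^a = 25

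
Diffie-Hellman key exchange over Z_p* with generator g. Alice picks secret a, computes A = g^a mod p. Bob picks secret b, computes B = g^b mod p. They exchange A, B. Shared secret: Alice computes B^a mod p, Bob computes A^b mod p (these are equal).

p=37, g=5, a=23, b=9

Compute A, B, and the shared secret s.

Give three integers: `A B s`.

Answer: 20 6 31

Derivation:
A = 5^23 mod 37  (bits of 23 = 10111)
  bit 0 = 1: r = r^2 * 5 mod 37 = 1^2 * 5 = 1*5 = 5
  bit 1 = 0: r = r^2 mod 37 = 5^2 = 25
  bit 2 = 1: r = r^2 * 5 mod 37 = 25^2 * 5 = 33*5 = 17
  bit 3 = 1: r = r^2 * 5 mod 37 = 17^2 * 5 = 30*5 = 2
  bit 4 = 1: r = r^2 * 5 mod 37 = 2^2 * 5 = 4*5 = 20
  -> A = 20
B = 5^9 mod 37  (bits of 9 = 1001)
  bit 0 = 1: r = r^2 * 5 mod 37 = 1^2 * 5 = 1*5 = 5
  bit 1 = 0: r = r^2 mod 37 = 5^2 = 25
  bit 2 = 0: r = r^2 mod 37 = 25^2 = 33
  bit 3 = 1: r = r^2 * 5 mod 37 = 33^2 * 5 = 16*5 = 6
  -> B = 6
s = B^a = 6^23 mod 37  (bits of 23 = 10111)
  bit 0 = 1: r = r^2 * 6 mod 37 = 1^2 * 6 = 1*6 = 6
  bit 1 = 0: r = r^2 mod 37 = 6^2 = 36
  bit 2 = 1: r = r^2 * 6 mod 37 = 36^2 * 6 = 1*6 = 6
  bit 3 = 1: r = r^2 * 6 mod 37 = 6^2 * 6 = 36*6 = 31
  bit 4 = 1: r = r^2 * 6 mod 37 = 31^2 * 6 = 36*6 = 31
  -> s = B^a = 31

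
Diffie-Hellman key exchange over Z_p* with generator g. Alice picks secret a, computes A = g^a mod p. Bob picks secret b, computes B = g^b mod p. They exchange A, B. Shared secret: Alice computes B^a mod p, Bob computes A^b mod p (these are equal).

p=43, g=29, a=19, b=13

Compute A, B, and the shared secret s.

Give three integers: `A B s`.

Answer: 34 18 28

Derivation:
A = 29^19 mod 43  (bits of 19 = 10011)
  bit 0 = 1: r = r^2 * 29 mod 43 = 1^2 * 29 = 1*29 = 29
  bit 1 = 0: r = r^2 mod 43 = 29^2 = 24
  bit 2 = 0: r = r^2 mod 43 = 24^2 = 17
  bit 3 = 1: r = r^2 * 29 mod 43 = 17^2 * 29 = 31*29 = 39
  bit 4 = 1: r = r^2 * 29 mod 43 = 39^2 * 29 = 16*29 = 34
  -> A = 34
B = 29^13 mod 43  (bits of 13 = 1101)
  bit 0 = 1: r = r^2 * 29 mod 43 = 1^2 * 29 = 1*29 = 29
  bit 1 = 1: r = r^2 * 29 mod 43 = 29^2 * 29 = 24*29 = 8
  bit 2 = 0: r = r^2 mod 43 = 8^2 = 21
  bit 3 = 1: r = r^2 * 29 mod 43 = 21^2 * 29 = 11*29 = 18
  -> B = 18
s = B^a = 18^19 mod 43  (bits of 19 = 10011)
  bit 0 = 1: r = r^2 * 18 mod 43 = 1^2 * 18 = 1*18 = 18
  bit 1 = 0: r = r^2 mod 43 = 18^2 = 23
  bit 2 = 0: r = r^2 mod 43 = 23^2 = 13
  bit 3 = 1: r = r^2 * 18 mod 43 = 13^2 * 18 = 40*18 = 32
  bit 4 = 1: r = r^2 * 18 mod 43 = 32^2 * 18 = 35*18 = 28
  -> s = B^a = 28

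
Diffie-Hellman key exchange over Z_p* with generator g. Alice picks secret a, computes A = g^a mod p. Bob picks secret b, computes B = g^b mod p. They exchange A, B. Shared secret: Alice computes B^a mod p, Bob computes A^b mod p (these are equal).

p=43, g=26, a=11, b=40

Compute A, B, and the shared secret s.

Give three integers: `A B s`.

A = 26^11 mod 43  (bits of 11 = 1011)
  bit 0 = 1: r = r^2 * 26 mod 43 = 1^2 * 26 = 1*26 = 26
  bit 1 = 0: r = r^2 mod 43 = 26^2 = 31
  bit 2 = 1: r = r^2 * 26 mod 43 = 31^2 * 26 = 15*26 = 3
  bit 3 = 1: r = r^2 * 26 mod 43 = 3^2 * 26 = 9*26 = 19
  -> A = 19
B = 26^40 mod 43  (bits of 40 = 101000)
  bit 0 = 1: r = r^2 * 26 mod 43 = 1^2 * 26 = 1*26 = 26
  bit 1 = 0: r = r^2 mod 43 = 26^2 = 31
  bit 2 = 1: r = r^2 * 26 mod 43 = 31^2 * 26 = 15*26 = 3
  bit 3 = 0: r = r^2 mod 43 = 3^2 = 9
  bit 4 = 0: r = r^2 mod 43 = 9^2 = 38
  bit 5 = 0: r = r^2 mod 43 = 38^2 = 25
  -> B = 25
s = B^a = 25^11 mod 43  (bits of 11 = 1011)
  bit 0 = 1: r = r^2 * 25 mod 43 = 1^2 * 25 = 1*25 = 25
  bit 1 = 0: r = r^2 mod 43 = 25^2 = 23
  bit 2 = 1: r = r^2 * 25 mod 43 = 23^2 * 25 = 13*25 = 24
  bit 3 = 1: r = r^2 * 25 mod 43 = 24^2 * 25 = 17*25 = 38
  -> s = B^a = 38

Answer: 19 25 38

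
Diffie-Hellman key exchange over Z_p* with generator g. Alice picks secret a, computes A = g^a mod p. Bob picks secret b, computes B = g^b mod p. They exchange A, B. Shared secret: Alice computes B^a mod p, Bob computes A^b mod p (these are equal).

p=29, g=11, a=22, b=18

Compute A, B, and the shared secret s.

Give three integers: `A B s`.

A = 11^22 mod 29  (bits of 22 = 10110)
  bit 0 = 1: r = r^2 * 11 mod 29 = 1^2 * 11 = 1*11 = 11
  bit 1 = 0: r = r^2 mod 29 = 11^2 = 5
  bit 2 = 1: r = r^2 * 11 mod 29 = 5^2 * 11 = 25*11 = 14
  bit 3 = 1: r = r^2 * 11 mod 29 = 14^2 * 11 = 22*11 = 10
  bit 4 = 0: r = r^2 mod 29 = 10^2 = 13
  -> A = 13
B = 11^18 mod 29  (bits of 18 = 10010)
  bit 0 = 1: r = r^2 * 11 mod 29 = 1^2 * 11 = 1*11 = 11
  bit 1 = 0: r = r^2 mod 29 = 11^2 = 5
  bit 2 = 0: r = r^2 mod 29 = 5^2 = 25
  bit 3 = 1: r = r^2 * 11 mod 29 = 25^2 * 11 = 16*11 = 2
  bit 4 = 0: r = r^2 mod 29 = 2^2 = 4
  -> B = 4
s = B^a = 4^22 mod 29  (bits of 22 = 10110)
  bit 0 = 1: r = r^2 * 4 mod 29 = 1^2 * 4 = 1*4 = 4
  bit 1 = 0: r = r^2 mod 29 = 4^2 = 16
  bit 2 = 1: r = r^2 * 4 mod 29 = 16^2 * 4 = 24*4 = 9
  bit 3 = 1: r = r^2 * 4 mod 29 = 9^2 * 4 = 23*4 = 5
  bit 4 = 0: r = r^2 mod 29 = 5^2 = 25
  -> s = B^a = 25

Answer: 13 4 25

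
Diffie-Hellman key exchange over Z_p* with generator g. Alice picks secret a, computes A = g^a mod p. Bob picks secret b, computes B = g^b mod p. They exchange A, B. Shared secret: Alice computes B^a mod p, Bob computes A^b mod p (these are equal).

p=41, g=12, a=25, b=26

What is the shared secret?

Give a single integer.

Answer: 9

Derivation:
A = 12^25 mod 41  (bits of 25 = 11001)
  bit 0 = 1: r = r^2 * 12 mod 41 = 1^2 * 12 = 1*12 = 12
  bit 1 = 1: r = r^2 * 12 mod 41 = 12^2 * 12 = 21*12 = 6
  bit 2 = 0: r = r^2 mod 41 = 6^2 = 36
  bit 3 = 0: r = r^2 mod 41 = 36^2 = 25
  bit 4 = 1: r = r^2 * 12 mod 41 = 25^2 * 12 = 10*12 = 38
  -> A = 38
B = 12^26 mod 41  (bits of 26 = 11010)
  bit 0 = 1: r = r^2 * 12 mod 41 = 1^2 * 12 = 1*12 = 12
  bit 1 = 1: r = r^2 * 12 mod 41 = 12^2 * 12 = 21*12 = 6
  bit 2 = 0: r = r^2 mod 41 = 6^2 = 36
  bit 3 = 1: r = r^2 * 12 mod 41 = 36^2 * 12 = 25*12 = 13
  bit 4 = 0: r = r^2 mod 41 = 13^2 = 5
  -> B = 5
s = B^a = 5^25 mod 41  (bits of 25 = 11001)
  bit 0 = 1: r = r^2 * 5 mod 41 = 1^2 * 5 = 1*5 = 5
  bit 1 = 1: r = r^2 * 5 mod 41 = 5^2 * 5 = 25*5 = 2
  bit 2 = 0: r = r^2 mod 41 = 2^2 = 4
  bit 3 = 0: r = r^2 mod 41 = 4^2 = 16
  bit 4 = 1: r = r^2 * 5 mod 41 = 16^2 * 5 = 10*5 = 9
  -> s = B^a = 9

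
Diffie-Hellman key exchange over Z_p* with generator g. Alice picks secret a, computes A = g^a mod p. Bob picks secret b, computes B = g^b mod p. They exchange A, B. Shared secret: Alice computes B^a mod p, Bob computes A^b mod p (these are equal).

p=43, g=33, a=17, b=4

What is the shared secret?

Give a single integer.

Answer: 25

Derivation:
A = 33^17 mod 43  (bits of 17 = 10001)
  bit 0 = 1: r = r^2 * 33 mod 43 = 1^2 * 33 = 1*33 = 33
  bit 1 = 0: r = r^2 mod 43 = 33^2 = 14
  bit 2 = 0: r = r^2 mod 43 = 14^2 = 24
  bit 3 = 0: r = r^2 mod 43 = 24^2 = 17
  bit 4 = 1: r = r^2 * 33 mod 43 = 17^2 * 33 = 31*33 = 34
  -> A = 34
B = 33^4 mod 43  (bits of 4 = 100)
  bit 0 = 1: r = r^2 * 33 mod 43 = 1^2 * 33 = 1*33 = 33
  bit 1 = 0: r = r^2 mod 43 = 33^2 = 14
  bit 2 = 0: r = r^2 mod 43 = 14^2 = 24
  -> B = 24
s = B^a = 24^17 mod 43  (bits of 17 = 10001)
  bit 0 = 1: r = r^2 * 24 mod 43 = 1^2 * 24 = 1*24 = 24
  bit 1 = 0: r = r^2 mod 43 = 24^2 = 17
  bit 2 = 0: r = r^2 mod 43 = 17^2 = 31
  bit 3 = 0: r = r^2 mod 43 = 31^2 = 15
  bit 4 = 1: r = r^2 * 24 mod 43 = 15^2 * 24 = 10*24 = 25
  -> s = B^a = 25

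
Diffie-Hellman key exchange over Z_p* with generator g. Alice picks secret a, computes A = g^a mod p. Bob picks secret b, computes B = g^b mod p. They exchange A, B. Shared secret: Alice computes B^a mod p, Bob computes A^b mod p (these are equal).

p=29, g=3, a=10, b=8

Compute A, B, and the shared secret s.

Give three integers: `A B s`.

Answer: 5 7 24

Derivation:
A = 3^10 mod 29  (bits of 10 = 1010)
  bit 0 = 1: r = r^2 * 3 mod 29 = 1^2 * 3 = 1*3 = 3
  bit 1 = 0: r = r^2 mod 29 = 3^2 = 9
  bit 2 = 1: r = r^2 * 3 mod 29 = 9^2 * 3 = 23*3 = 11
  bit 3 = 0: r = r^2 mod 29 = 11^2 = 5
  -> A = 5
B = 3^8 mod 29  (bits of 8 = 1000)
  bit 0 = 1: r = r^2 * 3 mod 29 = 1^2 * 3 = 1*3 = 3
  bit 1 = 0: r = r^2 mod 29 = 3^2 = 9
  bit 2 = 0: r = r^2 mod 29 = 9^2 = 23
  bit 3 = 0: r = r^2 mod 29 = 23^2 = 7
  -> B = 7
s = B^a = 7^10 mod 29  (bits of 10 = 1010)
  bit 0 = 1: r = r^2 * 7 mod 29 = 1^2 * 7 = 1*7 = 7
  bit 1 = 0: r = r^2 mod 29 = 7^2 = 20
  bit 2 = 1: r = r^2 * 7 mod 29 = 20^2 * 7 = 23*7 = 16
  bit 3 = 0: r = r^2 mod 29 = 16^2 = 24
  -> s = B^a = 24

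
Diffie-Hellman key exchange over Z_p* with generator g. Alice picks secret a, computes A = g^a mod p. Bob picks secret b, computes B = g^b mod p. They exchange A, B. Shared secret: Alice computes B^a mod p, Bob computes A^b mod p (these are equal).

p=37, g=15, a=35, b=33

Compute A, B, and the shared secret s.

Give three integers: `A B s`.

Answer: 5 14 8

Derivation:
A = 15^35 mod 37  (bits of 35 = 100011)
  bit 0 = 1: r = r^2 * 15 mod 37 = 1^2 * 15 = 1*15 = 15
  bit 1 = 0: r = r^2 mod 37 = 15^2 = 3
  bit 2 = 0: r = r^2 mod 37 = 3^2 = 9
  bit 3 = 0: r = r^2 mod 37 = 9^2 = 7
  bit 4 = 1: r = r^2 * 15 mod 37 = 7^2 * 15 = 12*15 = 32
  bit 5 = 1: r = r^2 * 15 mod 37 = 32^2 * 15 = 25*15 = 5
  -> A = 5
B = 15^33 mod 37  (bits of 33 = 100001)
  bit 0 = 1: r = r^2 * 15 mod 37 = 1^2 * 15 = 1*15 = 15
  bit 1 = 0: r = r^2 mod 37 = 15^2 = 3
  bit 2 = 0: r = r^2 mod 37 = 3^2 = 9
  bit 3 = 0: r = r^2 mod 37 = 9^2 = 7
  bit 4 = 0: r = r^2 mod 37 = 7^2 = 12
  bit 5 = 1: r = r^2 * 15 mod 37 = 12^2 * 15 = 33*15 = 14
  -> B = 14
s = B^a = 14^35 mod 37  (bits of 35 = 100011)
  bit 0 = 1: r = r^2 * 14 mod 37 = 1^2 * 14 = 1*14 = 14
  bit 1 = 0: r = r^2 mod 37 = 14^2 = 11
  bit 2 = 0: r = r^2 mod 37 = 11^2 = 10
  bit 3 = 0: r = r^2 mod 37 = 10^2 = 26
  bit 4 = 1: r = r^2 * 14 mod 37 = 26^2 * 14 = 10*14 = 29
  bit 5 = 1: r = r^2 * 14 mod 37 = 29^2 * 14 = 27*14 = 8
  -> s = B^a = 8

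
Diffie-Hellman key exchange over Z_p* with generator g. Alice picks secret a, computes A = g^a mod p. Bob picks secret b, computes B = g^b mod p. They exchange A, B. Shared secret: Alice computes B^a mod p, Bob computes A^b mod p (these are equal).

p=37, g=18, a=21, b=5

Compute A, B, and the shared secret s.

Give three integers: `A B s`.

Answer: 14 15 29

Derivation:
A = 18^21 mod 37  (bits of 21 = 10101)
  bit 0 = 1: r = r^2 * 18 mod 37 = 1^2 * 18 = 1*18 = 18
  bit 1 = 0: r = r^2 mod 37 = 18^2 = 28
  bit 2 = 1: r = r^2 * 18 mod 37 = 28^2 * 18 = 7*18 = 15
  bit 3 = 0: r = r^2 mod 37 = 15^2 = 3
  bit 4 = 1: r = r^2 * 18 mod 37 = 3^2 * 18 = 9*18 = 14
  -> A = 14
B = 18^5 mod 37  (bits of 5 = 101)
  bit 0 = 1: r = r^2 * 18 mod 37 = 1^2 * 18 = 1*18 = 18
  bit 1 = 0: r = r^2 mod 37 = 18^2 = 28
  bit 2 = 1: r = r^2 * 18 mod 37 = 28^2 * 18 = 7*18 = 15
  -> B = 15
s = B^a = 15^21 mod 37  (bits of 21 = 10101)
  bit 0 = 1: r = r^2 * 15 mod 37 = 1^2 * 15 = 1*15 = 15
  bit 1 = 0: r = r^2 mod 37 = 15^2 = 3
  bit 2 = 1: r = r^2 * 15 mod 37 = 3^2 * 15 = 9*15 = 24
  bit 3 = 0: r = r^2 mod 37 = 24^2 = 21
  bit 4 = 1: r = r^2 * 15 mod 37 = 21^2 * 15 = 34*15 = 29
  -> s = B^a = 29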